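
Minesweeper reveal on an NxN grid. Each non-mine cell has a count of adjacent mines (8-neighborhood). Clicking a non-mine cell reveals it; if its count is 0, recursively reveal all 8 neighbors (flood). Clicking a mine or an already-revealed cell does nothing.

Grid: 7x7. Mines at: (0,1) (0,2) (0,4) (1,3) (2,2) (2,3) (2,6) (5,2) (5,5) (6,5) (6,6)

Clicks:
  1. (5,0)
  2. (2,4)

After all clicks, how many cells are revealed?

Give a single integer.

Click 1 (5,0) count=0: revealed 12 new [(1,0) (1,1) (2,0) (2,1) (3,0) (3,1) (4,0) (4,1) (5,0) (5,1) (6,0) (6,1)] -> total=12
Click 2 (2,4) count=2: revealed 1 new [(2,4)] -> total=13

Answer: 13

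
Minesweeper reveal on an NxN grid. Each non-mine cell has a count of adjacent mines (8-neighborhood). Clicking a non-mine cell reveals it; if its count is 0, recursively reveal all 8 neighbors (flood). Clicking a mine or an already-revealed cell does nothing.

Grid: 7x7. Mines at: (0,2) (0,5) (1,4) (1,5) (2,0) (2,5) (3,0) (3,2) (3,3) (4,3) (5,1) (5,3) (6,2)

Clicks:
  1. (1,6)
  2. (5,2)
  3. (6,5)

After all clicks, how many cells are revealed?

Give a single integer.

Answer: 14

Derivation:
Click 1 (1,6) count=3: revealed 1 new [(1,6)] -> total=1
Click 2 (5,2) count=4: revealed 1 new [(5,2)] -> total=2
Click 3 (6,5) count=0: revealed 12 new [(3,4) (3,5) (3,6) (4,4) (4,5) (4,6) (5,4) (5,5) (5,6) (6,4) (6,5) (6,6)] -> total=14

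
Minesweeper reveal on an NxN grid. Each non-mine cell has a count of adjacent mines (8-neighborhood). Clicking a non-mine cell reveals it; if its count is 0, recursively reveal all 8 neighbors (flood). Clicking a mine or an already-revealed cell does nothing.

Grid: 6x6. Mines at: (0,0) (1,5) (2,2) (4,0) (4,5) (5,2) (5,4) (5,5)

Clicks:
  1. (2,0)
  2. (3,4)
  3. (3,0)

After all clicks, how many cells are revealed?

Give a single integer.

Answer: 7

Derivation:
Click 1 (2,0) count=0: revealed 6 new [(1,0) (1,1) (2,0) (2,1) (3,0) (3,1)] -> total=6
Click 2 (3,4) count=1: revealed 1 new [(3,4)] -> total=7
Click 3 (3,0) count=1: revealed 0 new [(none)] -> total=7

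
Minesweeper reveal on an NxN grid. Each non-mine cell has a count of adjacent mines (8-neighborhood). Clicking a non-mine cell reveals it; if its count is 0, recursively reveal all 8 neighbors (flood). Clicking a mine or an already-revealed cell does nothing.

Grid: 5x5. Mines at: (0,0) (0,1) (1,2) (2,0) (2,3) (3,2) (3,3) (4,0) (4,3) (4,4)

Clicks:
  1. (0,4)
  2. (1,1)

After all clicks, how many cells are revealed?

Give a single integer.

Click 1 (0,4) count=0: revealed 4 new [(0,3) (0,4) (1,3) (1,4)] -> total=4
Click 2 (1,1) count=4: revealed 1 new [(1,1)] -> total=5

Answer: 5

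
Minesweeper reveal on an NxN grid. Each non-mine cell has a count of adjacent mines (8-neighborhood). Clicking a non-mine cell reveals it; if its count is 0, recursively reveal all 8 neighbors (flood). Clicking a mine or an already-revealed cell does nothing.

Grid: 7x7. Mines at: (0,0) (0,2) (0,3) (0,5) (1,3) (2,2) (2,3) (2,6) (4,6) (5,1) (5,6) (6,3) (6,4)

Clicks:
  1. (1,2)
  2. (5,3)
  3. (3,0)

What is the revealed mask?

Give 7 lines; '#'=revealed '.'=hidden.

Answer: .......
###....
##.....
##.....
##.....
...#...
.......

Derivation:
Click 1 (1,2) count=5: revealed 1 new [(1,2)] -> total=1
Click 2 (5,3) count=2: revealed 1 new [(5,3)] -> total=2
Click 3 (3,0) count=0: revealed 8 new [(1,0) (1,1) (2,0) (2,1) (3,0) (3,1) (4,0) (4,1)] -> total=10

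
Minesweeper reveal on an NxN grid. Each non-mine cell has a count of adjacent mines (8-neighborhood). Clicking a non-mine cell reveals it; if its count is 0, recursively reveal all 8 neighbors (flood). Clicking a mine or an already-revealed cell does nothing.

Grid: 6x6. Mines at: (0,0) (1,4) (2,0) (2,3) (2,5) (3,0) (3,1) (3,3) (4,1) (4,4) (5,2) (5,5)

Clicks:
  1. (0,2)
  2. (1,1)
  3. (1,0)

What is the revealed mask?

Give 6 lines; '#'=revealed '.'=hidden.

Click 1 (0,2) count=0: revealed 6 new [(0,1) (0,2) (0,3) (1,1) (1,2) (1,3)] -> total=6
Click 2 (1,1) count=2: revealed 0 new [(none)] -> total=6
Click 3 (1,0) count=2: revealed 1 new [(1,0)] -> total=7

Answer: .###..
####..
......
......
......
......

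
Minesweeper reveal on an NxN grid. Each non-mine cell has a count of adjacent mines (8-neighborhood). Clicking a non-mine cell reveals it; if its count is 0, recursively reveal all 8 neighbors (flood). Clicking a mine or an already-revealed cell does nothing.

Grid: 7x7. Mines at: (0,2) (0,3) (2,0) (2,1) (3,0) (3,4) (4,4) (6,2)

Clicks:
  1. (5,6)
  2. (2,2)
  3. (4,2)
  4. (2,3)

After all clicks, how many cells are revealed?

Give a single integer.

Answer: 31

Derivation:
Click 1 (5,6) count=0: revealed 21 new [(0,4) (0,5) (0,6) (1,4) (1,5) (1,6) (2,4) (2,5) (2,6) (3,5) (3,6) (4,5) (4,6) (5,3) (5,4) (5,5) (5,6) (6,3) (6,4) (6,5) (6,6)] -> total=21
Click 2 (2,2) count=1: revealed 1 new [(2,2)] -> total=22
Click 3 (4,2) count=0: revealed 8 new [(3,1) (3,2) (3,3) (4,1) (4,2) (4,3) (5,1) (5,2)] -> total=30
Click 4 (2,3) count=1: revealed 1 new [(2,3)] -> total=31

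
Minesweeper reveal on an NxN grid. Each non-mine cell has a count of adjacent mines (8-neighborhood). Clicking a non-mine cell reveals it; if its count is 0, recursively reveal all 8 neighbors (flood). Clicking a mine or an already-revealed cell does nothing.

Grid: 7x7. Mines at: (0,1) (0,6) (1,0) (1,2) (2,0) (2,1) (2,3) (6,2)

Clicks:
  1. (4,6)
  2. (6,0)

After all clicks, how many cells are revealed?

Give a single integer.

Answer: 33

Derivation:
Click 1 (4,6) count=0: revealed 33 new [(1,4) (1,5) (1,6) (2,4) (2,5) (2,6) (3,0) (3,1) (3,2) (3,3) (3,4) (3,5) (3,6) (4,0) (4,1) (4,2) (4,3) (4,4) (4,5) (4,6) (5,0) (5,1) (5,2) (5,3) (5,4) (5,5) (5,6) (6,0) (6,1) (6,3) (6,4) (6,5) (6,6)] -> total=33
Click 2 (6,0) count=0: revealed 0 new [(none)] -> total=33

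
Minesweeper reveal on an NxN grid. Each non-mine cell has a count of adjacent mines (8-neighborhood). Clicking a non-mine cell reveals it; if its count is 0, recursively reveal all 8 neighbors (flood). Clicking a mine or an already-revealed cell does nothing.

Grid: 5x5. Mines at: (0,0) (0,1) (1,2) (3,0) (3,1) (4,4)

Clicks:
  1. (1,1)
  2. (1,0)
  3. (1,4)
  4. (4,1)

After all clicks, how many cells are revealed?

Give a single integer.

Answer: 11

Derivation:
Click 1 (1,1) count=3: revealed 1 new [(1,1)] -> total=1
Click 2 (1,0) count=2: revealed 1 new [(1,0)] -> total=2
Click 3 (1,4) count=0: revealed 8 new [(0,3) (0,4) (1,3) (1,4) (2,3) (2,4) (3,3) (3,4)] -> total=10
Click 4 (4,1) count=2: revealed 1 new [(4,1)] -> total=11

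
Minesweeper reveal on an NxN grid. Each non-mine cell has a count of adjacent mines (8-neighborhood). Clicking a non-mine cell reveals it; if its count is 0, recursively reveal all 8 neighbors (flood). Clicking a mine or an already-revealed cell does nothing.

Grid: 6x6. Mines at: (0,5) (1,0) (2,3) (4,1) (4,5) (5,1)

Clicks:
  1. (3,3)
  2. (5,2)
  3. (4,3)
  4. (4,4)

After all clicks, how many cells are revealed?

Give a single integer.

Click 1 (3,3) count=1: revealed 1 new [(3,3)] -> total=1
Click 2 (5,2) count=2: revealed 1 new [(5,2)] -> total=2
Click 3 (4,3) count=0: revealed 7 new [(3,2) (3,4) (4,2) (4,3) (4,4) (5,3) (5,4)] -> total=9
Click 4 (4,4) count=1: revealed 0 new [(none)] -> total=9

Answer: 9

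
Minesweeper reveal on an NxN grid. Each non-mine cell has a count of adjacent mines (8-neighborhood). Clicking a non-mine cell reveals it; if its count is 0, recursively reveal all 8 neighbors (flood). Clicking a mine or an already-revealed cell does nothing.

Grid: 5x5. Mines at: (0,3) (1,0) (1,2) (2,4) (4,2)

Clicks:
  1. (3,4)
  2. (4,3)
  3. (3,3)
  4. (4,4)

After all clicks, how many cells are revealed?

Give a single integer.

Answer: 4

Derivation:
Click 1 (3,4) count=1: revealed 1 new [(3,4)] -> total=1
Click 2 (4,3) count=1: revealed 1 new [(4,3)] -> total=2
Click 3 (3,3) count=2: revealed 1 new [(3,3)] -> total=3
Click 4 (4,4) count=0: revealed 1 new [(4,4)] -> total=4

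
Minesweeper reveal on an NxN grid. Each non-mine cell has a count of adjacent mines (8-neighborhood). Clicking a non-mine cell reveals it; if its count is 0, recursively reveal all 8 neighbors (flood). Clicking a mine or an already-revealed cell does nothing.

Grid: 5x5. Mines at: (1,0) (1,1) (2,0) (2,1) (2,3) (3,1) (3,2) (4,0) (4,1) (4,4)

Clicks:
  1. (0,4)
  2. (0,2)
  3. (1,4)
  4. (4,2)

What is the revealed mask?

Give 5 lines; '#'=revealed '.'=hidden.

Click 1 (0,4) count=0: revealed 6 new [(0,2) (0,3) (0,4) (1,2) (1,3) (1,4)] -> total=6
Click 2 (0,2) count=1: revealed 0 new [(none)] -> total=6
Click 3 (1,4) count=1: revealed 0 new [(none)] -> total=6
Click 4 (4,2) count=3: revealed 1 new [(4,2)] -> total=7

Answer: ..###
..###
.....
.....
..#..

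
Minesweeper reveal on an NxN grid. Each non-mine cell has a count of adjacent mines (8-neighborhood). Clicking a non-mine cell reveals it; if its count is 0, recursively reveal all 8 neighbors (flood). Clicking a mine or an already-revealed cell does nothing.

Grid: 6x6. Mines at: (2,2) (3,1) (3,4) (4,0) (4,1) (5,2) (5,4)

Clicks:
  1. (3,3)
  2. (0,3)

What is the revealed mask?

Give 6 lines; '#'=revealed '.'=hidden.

Answer: ######
######
##.###
...#..
......
......

Derivation:
Click 1 (3,3) count=2: revealed 1 new [(3,3)] -> total=1
Click 2 (0,3) count=0: revealed 17 new [(0,0) (0,1) (0,2) (0,3) (0,4) (0,5) (1,0) (1,1) (1,2) (1,3) (1,4) (1,5) (2,0) (2,1) (2,3) (2,4) (2,5)] -> total=18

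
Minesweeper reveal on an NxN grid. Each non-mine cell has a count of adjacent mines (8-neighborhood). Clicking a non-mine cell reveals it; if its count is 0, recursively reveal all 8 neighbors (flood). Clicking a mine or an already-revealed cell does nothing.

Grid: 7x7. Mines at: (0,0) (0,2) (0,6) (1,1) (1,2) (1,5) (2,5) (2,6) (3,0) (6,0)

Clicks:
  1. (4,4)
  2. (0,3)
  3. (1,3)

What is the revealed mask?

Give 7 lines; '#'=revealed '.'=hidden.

Answer: ...#...
...#...
.####..
.######
.######
.######
.######

Derivation:
Click 1 (4,4) count=0: revealed 28 new [(2,1) (2,2) (2,3) (2,4) (3,1) (3,2) (3,3) (3,4) (3,5) (3,6) (4,1) (4,2) (4,3) (4,4) (4,5) (4,6) (5,1) (5,2) (5,3) (5,4) (5,5) (5,6) (6,1) (6,2) (6,3) (6,4) (6,5) (6,6)] -> total=28
Click 2 (0,3) count=2: revealed 1 new [(0,3)] -> total=29
Click 3 (1,3) count=2: revealed 1 new [(1,3)] -> total=30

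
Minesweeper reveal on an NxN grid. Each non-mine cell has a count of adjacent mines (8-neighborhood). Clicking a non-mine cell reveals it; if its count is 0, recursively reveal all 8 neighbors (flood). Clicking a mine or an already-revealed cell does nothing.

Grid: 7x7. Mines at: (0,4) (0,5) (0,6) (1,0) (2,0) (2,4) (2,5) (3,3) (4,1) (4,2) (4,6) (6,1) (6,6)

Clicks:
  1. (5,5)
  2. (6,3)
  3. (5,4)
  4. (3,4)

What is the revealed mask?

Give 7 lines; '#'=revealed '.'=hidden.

Answer: .......
.......
.......
....#..
...###.
..####.
..####.

Derivation:
Click 1 (5,5) count=2: revealed 1 new [(5,5)] -> total=1
Click 2 (6,3) count=0: revealed 10 new [(4,3) (4,4) (4,5) (5,2) (5,3) (5,4) (6,2) (6,3) (6,4) (6,5)] -> total=11
Click 3 (5,4) count=0: revealed 0 new [(none)] -> total=11
Click 4 (3,4) count=3: revealed 1 new [(3,4)] -> total=12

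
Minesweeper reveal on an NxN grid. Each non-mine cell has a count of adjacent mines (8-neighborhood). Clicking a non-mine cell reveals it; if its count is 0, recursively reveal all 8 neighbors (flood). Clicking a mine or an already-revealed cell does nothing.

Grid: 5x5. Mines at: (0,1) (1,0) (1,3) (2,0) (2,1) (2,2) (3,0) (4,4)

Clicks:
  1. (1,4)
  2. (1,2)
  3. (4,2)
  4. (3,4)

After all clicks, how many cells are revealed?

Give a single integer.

Click 1 (1,4) count=1: revealed 1 new [(1,4)] -> total=1
Click 2 (1,2) count=4: revealed 1 new [(1,2)] -> total=2
Click 3 (4,2) count=0: revealed 6 new [(3,1) (3,2) (3,3) (4,1) (4,2) (4,3)] -> total=8
Click 4 (3,4) count=1: revealed 1 new [(3,4)] -> total=9

Answer: 9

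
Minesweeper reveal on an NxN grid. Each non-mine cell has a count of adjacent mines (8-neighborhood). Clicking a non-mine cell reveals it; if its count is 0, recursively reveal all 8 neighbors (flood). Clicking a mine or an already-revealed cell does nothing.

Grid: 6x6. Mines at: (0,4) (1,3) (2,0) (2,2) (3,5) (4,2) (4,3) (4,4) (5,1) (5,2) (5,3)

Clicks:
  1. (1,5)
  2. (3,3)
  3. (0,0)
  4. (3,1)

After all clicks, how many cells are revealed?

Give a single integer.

Answer: 9

Derivation:
Click 1 (1,5) count=1: revealed 1 new [(1,5)] -> total=1
Click 2 (3,3) count=4: revealed 1 new [(3,3)] -> total=2
Click 3 (0,0) count=0: revealed 6 new [(0,0) (0,1) (0,2) (1,0) (1,1) (1,2)] -> total=8
Click 4 (3,1) count=3: revealed 1 new [(3,1)] -> total=9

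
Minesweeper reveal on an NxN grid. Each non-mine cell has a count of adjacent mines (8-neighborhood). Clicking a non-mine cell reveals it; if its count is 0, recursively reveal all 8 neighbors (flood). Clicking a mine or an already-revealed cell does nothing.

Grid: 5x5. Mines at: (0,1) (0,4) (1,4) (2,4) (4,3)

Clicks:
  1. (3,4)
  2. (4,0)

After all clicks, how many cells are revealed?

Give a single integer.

Answer: 16

Derivation:
Click 1 (3,4) count=2: revealed 1 new [(3,4)] -> total=1
Click 2 (4,0) count=0: revealed 15 new [(1,0) (1,1) (1,2) (1,3) (2,0) (2,1) (2,2) (2,3) (3,0) (3,1) (3,2) (3,3) (4,0) (4,1) (4,2)] -> total=16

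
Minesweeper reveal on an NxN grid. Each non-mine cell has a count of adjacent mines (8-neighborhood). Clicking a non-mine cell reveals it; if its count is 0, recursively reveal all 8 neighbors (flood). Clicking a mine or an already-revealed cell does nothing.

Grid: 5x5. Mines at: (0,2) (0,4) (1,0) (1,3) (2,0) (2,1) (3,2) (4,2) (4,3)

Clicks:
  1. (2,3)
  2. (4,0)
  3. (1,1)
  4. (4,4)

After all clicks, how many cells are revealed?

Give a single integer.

Click 1 (2,3) count=2: revealed 1 new [(2,3)] -> total=1
Click 2 (4,0) count=0: revealed 4 new [(3,0) (3,1) (4,0) (4,1)] -> total=5
Click 3 (1,1) count=4: revealed 1 new [(1,1)] -> total=6
Click 4 (4,4) count=1: revealed 1 new [(4,4)] -> total=7

Answer: 7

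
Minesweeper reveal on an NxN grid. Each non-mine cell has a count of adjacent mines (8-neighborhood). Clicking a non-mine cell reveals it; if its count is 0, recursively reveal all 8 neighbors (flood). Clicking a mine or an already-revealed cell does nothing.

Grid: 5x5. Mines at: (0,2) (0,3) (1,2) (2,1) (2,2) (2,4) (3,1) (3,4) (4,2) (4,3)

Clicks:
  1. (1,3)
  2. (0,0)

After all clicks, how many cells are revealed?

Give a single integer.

Click 1 (1,3) count=5: revealed 1 new [(1,3)] -> total=1
Click 2 (0,0) count=0: revealed 4 new [(0,0) (0,1) (1,0) (1,1)] -> total=5

Answer: 5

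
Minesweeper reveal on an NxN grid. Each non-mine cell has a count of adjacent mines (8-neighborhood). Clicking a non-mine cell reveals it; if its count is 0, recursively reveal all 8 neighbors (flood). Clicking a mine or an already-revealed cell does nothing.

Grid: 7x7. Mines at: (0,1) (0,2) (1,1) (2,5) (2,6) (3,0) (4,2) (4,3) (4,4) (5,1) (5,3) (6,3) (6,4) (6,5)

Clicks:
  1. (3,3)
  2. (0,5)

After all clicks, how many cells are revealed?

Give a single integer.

Answer: 9

Derivation:
Click 1 (3,3) count=3: revealed 1 new [(3,3)] -> total=1
Click 2 (0,5) count=0: revealed 8 new [(0,3) (0,4) (0,5) (0,6) (1,3) (1,4) (1,5) (1,6)] -> total=9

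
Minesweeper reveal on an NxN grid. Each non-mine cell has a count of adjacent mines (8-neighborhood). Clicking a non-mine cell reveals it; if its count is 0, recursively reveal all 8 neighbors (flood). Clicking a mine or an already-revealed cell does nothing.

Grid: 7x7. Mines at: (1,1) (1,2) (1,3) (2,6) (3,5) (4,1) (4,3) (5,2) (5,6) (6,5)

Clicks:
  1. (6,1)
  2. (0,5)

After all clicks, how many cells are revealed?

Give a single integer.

Answer: 7

Derivation:
Click 1 (6,1) count=1: revealed 1 new [(6,1)] -> total=1
Click 2 (0,5) count=0: revealed 6 new [(0,4) (0,5) (0,6) (1,4) (1,5) (1,6)] -> total=7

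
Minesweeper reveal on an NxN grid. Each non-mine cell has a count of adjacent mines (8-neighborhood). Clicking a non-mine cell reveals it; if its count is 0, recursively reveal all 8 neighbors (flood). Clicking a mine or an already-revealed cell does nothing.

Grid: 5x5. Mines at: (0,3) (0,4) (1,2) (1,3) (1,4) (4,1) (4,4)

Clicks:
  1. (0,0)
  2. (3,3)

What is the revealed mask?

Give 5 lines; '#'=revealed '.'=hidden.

Answer: ##...
##...
##...
##.#.
.....

Derivation:
Click 1 (0,0) count=0: revealed 8 new [(0,0) (0,1) (1,0) (1,1) (2,0) (2,1) (3,0) (3,1)] -> total=8
Click 2 (3,3) count=1: revealed 1 new [(3,3)] -> total=9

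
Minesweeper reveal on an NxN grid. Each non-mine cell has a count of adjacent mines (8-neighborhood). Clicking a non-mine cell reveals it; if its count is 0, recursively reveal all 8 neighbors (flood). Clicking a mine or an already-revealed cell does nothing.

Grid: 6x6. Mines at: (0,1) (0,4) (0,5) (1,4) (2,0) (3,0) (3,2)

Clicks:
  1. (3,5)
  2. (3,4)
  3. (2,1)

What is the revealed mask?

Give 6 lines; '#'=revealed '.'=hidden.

Answer: ......
......
.#.###
...###
######
######

Derivation:
Click 1 (3,5) count=0: revealed 18 new [(2,3) (2,4) (2,5) (3,3) (3,4) (3,5) (4,0) (4,1) (4,2) (4,3) (4,4) (4,5) (5,0) (5,1) (5,2) (5,3) (5,4) (5,5)] -> total=18
Click 2 (3,4) count=0: revealed 0 new [(none)] -> total=18
Click 3 (2,1) count=3: revealed 1 new [(2,1)] -> total=19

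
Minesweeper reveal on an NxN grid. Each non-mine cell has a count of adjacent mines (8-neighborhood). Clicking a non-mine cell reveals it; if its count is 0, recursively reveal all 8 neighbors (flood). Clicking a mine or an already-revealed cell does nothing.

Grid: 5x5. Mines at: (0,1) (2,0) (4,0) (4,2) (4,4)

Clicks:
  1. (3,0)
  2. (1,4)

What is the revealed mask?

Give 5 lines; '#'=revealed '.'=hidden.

Click 1 (3,0) count=2: revealed 1 new [(3,0)] -> total=1
Click 2 (1,4) count=0: revealed 15 new [(0,2) (0,3) (0,4) (1,1) (1,2) (1,3) (1,4) (2,1) (2,2) (2,3) (2,4) (3,1) (3,2) (3,3) (3,4)] -> total=16

Answer: ..###
.####
.####
#####
.....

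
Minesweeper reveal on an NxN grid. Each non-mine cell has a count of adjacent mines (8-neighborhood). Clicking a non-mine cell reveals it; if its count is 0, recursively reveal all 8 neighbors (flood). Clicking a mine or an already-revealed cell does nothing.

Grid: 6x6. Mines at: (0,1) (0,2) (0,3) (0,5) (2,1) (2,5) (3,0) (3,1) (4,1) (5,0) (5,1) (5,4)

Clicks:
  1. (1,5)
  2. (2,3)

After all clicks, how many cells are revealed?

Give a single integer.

Click 1 (1,5) count=2: revealed 1 new [(1,5)] -> total=1
Click 2 (2,3) count=0: revealed 12 new [(1,2) (1,3) (1,4) (2,2) (2,3) (2,4) (3,2) (3,3) (3,4) (4,2) (4,3) (4,4)] -> total=13

Answer: 13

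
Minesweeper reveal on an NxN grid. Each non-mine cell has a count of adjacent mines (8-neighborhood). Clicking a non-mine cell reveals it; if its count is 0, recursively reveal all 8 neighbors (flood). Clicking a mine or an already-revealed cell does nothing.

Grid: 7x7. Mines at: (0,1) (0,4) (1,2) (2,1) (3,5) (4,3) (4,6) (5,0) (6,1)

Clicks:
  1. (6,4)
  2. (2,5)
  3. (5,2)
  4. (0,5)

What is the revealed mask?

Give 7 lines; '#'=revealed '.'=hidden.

Answer: .....#.
.......
.....#.
.......
.......
..#####
..#####

Derivation:
Click 1 (6,4) count=0: revealed 10 new [(5,2) (5,3) (5,4) (5,5) (5,6) (6,2) (6,3) (6,4) (6,5) (6,6)] -> total=10
Click 2 (2,5) count=1: revealed 1 new [(2,5)] -> total=11
Click 3 (5,2) count=2: revealed 0 new [(none)] -> total=11
Click 4 (0,5) count=1: revealed 1 new [(0,5)] -> total=12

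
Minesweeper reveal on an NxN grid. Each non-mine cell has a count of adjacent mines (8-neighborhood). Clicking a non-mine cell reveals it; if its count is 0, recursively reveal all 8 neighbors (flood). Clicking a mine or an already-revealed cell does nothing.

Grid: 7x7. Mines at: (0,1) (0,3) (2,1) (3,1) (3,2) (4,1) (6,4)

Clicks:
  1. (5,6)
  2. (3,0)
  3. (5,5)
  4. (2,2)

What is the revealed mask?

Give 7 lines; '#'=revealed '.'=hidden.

Answer: ....###
...####
..#####
#..####
...####
...####
.....##

Derivation:
Click 1 (5,6) count=0: revealed 25 new [(0,4) (0,5) (0,6) (1,3) (1,4) (1,5) (1,6) (2,3) (2,4) (2,5) (2,6) (3,3) (3,4) (3,5) (3,6) (4,3) (4,4) (4,5) (4,6) (5,3) (5,4) (5,5) (5,6) (6,5) (6,6)] -> total=25
Click 2 (3,0) count=3: revealed 1 new [(3,0)] -> total=26
Click 3 (5,5) count=1: revealed 0 new [(none)] -> total=26
Click 4 (2,2) count=3: revealed 1 new [(2,2)] -> total=27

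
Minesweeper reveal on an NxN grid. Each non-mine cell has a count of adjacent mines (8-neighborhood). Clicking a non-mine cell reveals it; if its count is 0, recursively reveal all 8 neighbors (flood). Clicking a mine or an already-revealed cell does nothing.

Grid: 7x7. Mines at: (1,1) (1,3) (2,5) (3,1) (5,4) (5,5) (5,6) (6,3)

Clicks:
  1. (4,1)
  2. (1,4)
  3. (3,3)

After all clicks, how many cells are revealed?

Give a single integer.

Click 1 (4,1) count=1: revealed 1 new [(4,1)] -> total=1
Click 2 (1,4) count=2: revealed 1 new [(1,4)] -> total=2
Click 3 (3,3) count=0: revealed 9 new [(2,2) (2,3) (2,4) (3,2) (3,3) (3,4) (4,2) (4,3) (4,4)] -> total=11

Answer: 11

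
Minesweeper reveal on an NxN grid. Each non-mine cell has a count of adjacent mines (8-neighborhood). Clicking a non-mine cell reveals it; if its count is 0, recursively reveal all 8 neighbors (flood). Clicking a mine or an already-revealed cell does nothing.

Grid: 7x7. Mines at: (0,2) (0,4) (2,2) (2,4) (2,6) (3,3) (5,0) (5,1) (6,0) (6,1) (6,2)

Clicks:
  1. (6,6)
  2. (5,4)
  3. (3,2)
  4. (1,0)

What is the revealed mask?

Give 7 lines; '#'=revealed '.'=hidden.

Answer: ##.....
##.....
##.....
###.###
##.####
...####
...####

Derivation:
Click 1 (6,6) count=0: revealed 15 new [(3,4) (3,5) (3,6) (4,3) (4,4) (4,5) (4,6) (5,3) (5,4) (5,5) (5,6) (6,3) (6,4) (6,5) (6,6)] -> total=15
Click 2 (5,4) count=0: revealed 0 new [(none)] -> total=15
Click 3 (3,2) count=2: revealed 1 new [(3,2)] -> total=16
Click 4 (1,0) count=0: revealed 10 new [(0,0) (0,1) (1,0) (1,1) (2,0) (2,1) (3,0) (3,1) (4,0) (4,1)] -> total=26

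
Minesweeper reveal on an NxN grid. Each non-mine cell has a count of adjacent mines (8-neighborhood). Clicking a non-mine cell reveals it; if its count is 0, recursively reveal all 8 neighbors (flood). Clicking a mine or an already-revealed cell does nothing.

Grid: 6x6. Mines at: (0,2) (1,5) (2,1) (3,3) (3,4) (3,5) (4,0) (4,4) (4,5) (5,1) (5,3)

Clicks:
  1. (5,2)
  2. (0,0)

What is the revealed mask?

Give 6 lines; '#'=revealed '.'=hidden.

Click 1 (5,2) count=2: revealed 1 new [(5,2)] -> total=1
Click 2 (0,0) count=0: revealed 4 new [(0,0) (0,1) (1,0) (1,1)] -> total=5

Answer: ##....
##....
......
......
......
..#...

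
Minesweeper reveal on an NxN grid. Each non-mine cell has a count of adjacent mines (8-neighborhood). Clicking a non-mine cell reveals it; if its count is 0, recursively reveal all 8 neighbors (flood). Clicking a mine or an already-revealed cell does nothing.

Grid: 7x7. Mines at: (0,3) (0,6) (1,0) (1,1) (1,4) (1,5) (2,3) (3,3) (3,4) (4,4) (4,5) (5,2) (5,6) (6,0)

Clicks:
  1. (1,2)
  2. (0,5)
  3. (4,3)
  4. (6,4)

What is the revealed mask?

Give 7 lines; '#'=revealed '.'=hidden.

Click 1 (1,2) count=3: revealed 1 new [(1,2)] -> total=1
Click 2 (0,5) count=3: revealed 1 new [(0,5)] -> total=2
Click 3 (4,3) count=4: revealed 1 new [(4,3)] -> total=3
Click 4 (6,4) count=0: revealed 6 new [(5,3) (5,4) (5,5) (6,3) (6,4) (6,5)] -> total=9

Answer: .....#.
..#....
.......
.......
...#...
...###.
...###.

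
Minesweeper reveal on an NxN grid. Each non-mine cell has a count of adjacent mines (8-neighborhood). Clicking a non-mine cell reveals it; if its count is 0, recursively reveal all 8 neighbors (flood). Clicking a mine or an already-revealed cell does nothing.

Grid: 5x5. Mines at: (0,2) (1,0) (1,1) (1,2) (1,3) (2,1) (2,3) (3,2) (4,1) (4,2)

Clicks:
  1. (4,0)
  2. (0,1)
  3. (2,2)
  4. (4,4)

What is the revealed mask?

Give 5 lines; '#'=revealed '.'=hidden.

Click 1 (4,0) count=1: revealed 1 new [(4,0)] -> total=1
Click 2 (0,1) count=4: revealed 1 new [(0,1)] -> total=2
Click 3 (2,2) count=6: revealed 1 new [(2,2)] -> total=3
Click 4 (4,4) count=0: revealed 4 new [(3,3) (3,4) (4,3) (4,4)] -> total=7

Answer: .#...
.....
..#..
...##
#..##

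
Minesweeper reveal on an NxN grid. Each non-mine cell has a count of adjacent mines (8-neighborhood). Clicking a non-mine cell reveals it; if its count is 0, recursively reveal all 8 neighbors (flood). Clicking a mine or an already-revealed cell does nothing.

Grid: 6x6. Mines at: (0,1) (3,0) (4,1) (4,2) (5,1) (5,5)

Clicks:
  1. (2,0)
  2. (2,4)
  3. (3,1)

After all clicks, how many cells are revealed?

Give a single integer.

Answer: 23

Derivation:
Click 1 (2,0) count=1: revealed 1 new [(2,0)] -> total=1
Click 2 (2,4) count=0: revealed 22 new [(0,2) (0,3) (0,4) (0,5) (1,1) (1,2) (1,3) (1,4) (1,5) (2,1) (2,2) (2,3) (2,4) (2,5) (3,1) (3,2) (3,3) (3,4) (3,5) (4,3) (4,4) (4,5)] -> total=23
Click 3 (3,1) count=3: revealed 0 new [(none)] -> total=23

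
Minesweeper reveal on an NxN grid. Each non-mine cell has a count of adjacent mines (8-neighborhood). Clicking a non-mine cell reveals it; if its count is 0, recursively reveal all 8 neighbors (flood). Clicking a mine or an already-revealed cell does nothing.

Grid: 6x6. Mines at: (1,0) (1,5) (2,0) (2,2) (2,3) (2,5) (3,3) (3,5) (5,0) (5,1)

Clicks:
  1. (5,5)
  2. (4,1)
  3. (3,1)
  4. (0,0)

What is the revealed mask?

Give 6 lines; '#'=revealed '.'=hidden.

Click 1 (5,5) count=0: revealed 8 new [(4,2) (4,3) (4,4) (4,5) (5,2) (5,3) (5,4) (5,5)] -> total=8
Click 2 (4,1) count=2: revealed 1 new [(4,1)] -> total=9
Click 3 (3,1) count=2: revealed 1 new [(3,1)] -> total=10
Click 4 (0,0) count=1: revealed 1 new [(0,0)] -> total=11

Answer: #.....
......
......
.#....
.#####
..####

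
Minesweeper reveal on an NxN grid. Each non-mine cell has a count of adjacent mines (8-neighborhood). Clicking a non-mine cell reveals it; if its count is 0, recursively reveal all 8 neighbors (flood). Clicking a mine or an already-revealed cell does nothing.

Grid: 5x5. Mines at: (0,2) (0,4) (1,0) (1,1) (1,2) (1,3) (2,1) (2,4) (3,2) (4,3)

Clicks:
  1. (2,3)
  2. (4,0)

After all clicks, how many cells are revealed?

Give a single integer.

Click 1 (2,3) count=4: revealed 1 new [(2,3)] -> total=1
Click 2 (4,0) count=0: revealed 4 new [(3,0) (3,1) (4,0) (4,1)] -> total=5

Answer: 5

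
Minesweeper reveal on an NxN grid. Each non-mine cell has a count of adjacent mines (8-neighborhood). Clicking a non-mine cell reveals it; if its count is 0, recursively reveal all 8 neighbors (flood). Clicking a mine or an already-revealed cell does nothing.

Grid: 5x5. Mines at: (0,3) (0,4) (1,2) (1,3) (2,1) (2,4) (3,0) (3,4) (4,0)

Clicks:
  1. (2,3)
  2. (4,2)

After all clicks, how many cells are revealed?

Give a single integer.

Answer: 7

Derivation:
Click 1 (2,3) count=4: revealed 1 new [(2,3)] -> total=1
Click 2 (4,2) count=0: revealed 6 new [(3,1) (3,2) (3,3) (4,1) (4,2) (4,3)] -> total=7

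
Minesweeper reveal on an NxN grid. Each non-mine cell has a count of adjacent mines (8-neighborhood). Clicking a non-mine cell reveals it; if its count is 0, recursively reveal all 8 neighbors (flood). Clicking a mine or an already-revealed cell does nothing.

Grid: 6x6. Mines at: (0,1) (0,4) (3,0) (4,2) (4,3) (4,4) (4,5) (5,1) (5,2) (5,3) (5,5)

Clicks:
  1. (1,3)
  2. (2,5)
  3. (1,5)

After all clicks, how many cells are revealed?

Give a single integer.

Click 1 (1,3) count=1: revealed 1 new [(1,3)] -> total=1
Click 2 (2,5) count=0: revealed 14 new [(1,1) (1,2) (1,4) (1,5) (2,1) (2,2) (2,3) (2,4) (2,5) (3,1) (3,2) (3,3) (3,4) (3,5)] -> total=15
Click 3 (1,5) count=1: revealed 0 new [(none)] -> total=15

Answer: 15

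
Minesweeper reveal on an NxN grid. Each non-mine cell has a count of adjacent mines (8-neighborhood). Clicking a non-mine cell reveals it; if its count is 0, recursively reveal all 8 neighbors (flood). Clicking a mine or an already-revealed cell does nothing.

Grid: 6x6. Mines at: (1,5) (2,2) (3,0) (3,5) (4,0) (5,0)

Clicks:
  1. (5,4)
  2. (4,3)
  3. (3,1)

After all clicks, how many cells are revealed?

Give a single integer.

Click 1 (5,4) count=0: revealed 14 new [(3,1) (3,2) (3,3) (3,4) (4,1) (4,2) (4,3) (4,4) (4,5) (5,1) (5,2) (5,3) (5,4) (5,5)] -> total=14
Click 2 (4,3) count=0: revealed 0 new [(none)] -> total=14
Click 3 (3,1) count=3: revealed 0 new [(none)] -> total=14

Answer: 14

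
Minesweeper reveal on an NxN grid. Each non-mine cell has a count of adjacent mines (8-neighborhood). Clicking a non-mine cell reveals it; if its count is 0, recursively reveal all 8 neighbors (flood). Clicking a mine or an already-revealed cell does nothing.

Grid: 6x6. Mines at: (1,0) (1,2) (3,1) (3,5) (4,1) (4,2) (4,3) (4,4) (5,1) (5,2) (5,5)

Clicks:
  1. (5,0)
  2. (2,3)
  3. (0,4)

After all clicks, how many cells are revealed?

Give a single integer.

Click 1 (5,0) count=2: revealed 1 new [(5,0)] -> total=1
Click 2 (2,3) count=1: revealed 1 new [(2,3)] -> total=2
Click 3 (0,4) count=0: revealed 8 new [(0,3) (0,4) (0,5) (1,3) (1,4) (1,5) (2,4) (2,5)] -> total=10

Answer: 10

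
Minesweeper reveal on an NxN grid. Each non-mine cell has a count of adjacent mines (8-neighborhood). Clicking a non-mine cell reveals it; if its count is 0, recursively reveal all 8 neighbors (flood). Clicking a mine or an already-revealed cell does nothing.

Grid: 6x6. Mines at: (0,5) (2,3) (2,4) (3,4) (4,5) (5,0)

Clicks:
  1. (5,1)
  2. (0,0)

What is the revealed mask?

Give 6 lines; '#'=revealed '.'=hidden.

Click 1 (5,1) count=1: revealed 1 new [(5,1)] -> total=1
Click 2 (0,0) count=0: revealed 25 new [(0,0) (0,1) (0,2) (0,3) (0,4) (1,0) (1,1) (1,2) (1,3) (1,4) (2,0) (2,1) (2,2) (3,0) (3,1) (3,2) (3,3) (4,0) (4,1) (4,2) (4,3) (4,4) (5,2) (5,3) (5,4)] -> total=26

Answer: #####.
#####.
###...
####..
#####.
.####.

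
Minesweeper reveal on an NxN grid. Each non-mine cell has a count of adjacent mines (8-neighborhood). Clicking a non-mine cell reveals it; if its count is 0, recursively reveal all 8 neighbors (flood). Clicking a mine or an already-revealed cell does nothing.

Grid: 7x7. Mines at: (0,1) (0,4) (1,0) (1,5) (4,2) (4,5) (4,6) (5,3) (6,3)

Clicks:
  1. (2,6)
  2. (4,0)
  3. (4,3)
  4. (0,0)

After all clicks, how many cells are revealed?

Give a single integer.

Answer: 15

Derivation:
Click 1 (2,6) count=1: revealed 1 new [(2,6)] -> total=1
Click 2 (4,0) count=0: revealed 12 new [(2,0) (2,1) (3,0) (3,1) (4,0) (4,1) (5,0) (5,1) (5,2) (6,0) (6,1) (6,2)] -> total=13
Click 3 (4,3) count=2: revealed 1 new [(4,3)] -> total=14
Click 4 (0,0) count=2: revealed 1 new [(0,0)] -> total=15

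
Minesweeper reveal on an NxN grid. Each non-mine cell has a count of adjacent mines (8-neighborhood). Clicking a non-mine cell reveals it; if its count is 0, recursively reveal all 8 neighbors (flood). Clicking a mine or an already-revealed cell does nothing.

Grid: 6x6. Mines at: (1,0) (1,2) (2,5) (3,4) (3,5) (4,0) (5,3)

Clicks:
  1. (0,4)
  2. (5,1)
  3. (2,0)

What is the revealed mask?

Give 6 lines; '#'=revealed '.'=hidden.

Answer: ...###
...###
#.....
......
......
.#....

Derivation:
Click 1 (0,4) count=0: revealed 6 new [(0,3) (0,4) (0,5) (1,3) (1,4) (1,5)] -> total=6
Click 2 (5,1) count=1: revealed 1 new [(5,1)] -> total=7
Click 3 (2,0) count=1: revealed 1 new [(2,0)] -> total=8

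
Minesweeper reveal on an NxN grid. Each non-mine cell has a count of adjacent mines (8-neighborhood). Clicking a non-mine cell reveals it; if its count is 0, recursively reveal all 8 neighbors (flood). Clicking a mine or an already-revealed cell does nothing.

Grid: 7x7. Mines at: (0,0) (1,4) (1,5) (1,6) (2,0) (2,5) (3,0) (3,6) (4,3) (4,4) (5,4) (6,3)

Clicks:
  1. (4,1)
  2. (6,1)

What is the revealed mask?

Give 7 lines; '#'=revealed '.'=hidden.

Click 1 (4,1) count=1: revealed 1 new [(4,1)] -> total=1
Click 2 (6,1) count=0: revealed 8 new [(4,0) (4,2) (5,0) (5,1) (5,2) (6,0) (6,1) (6,2)] -> total=9

Answer: .......
.......
.......
.......
###....
###....
###....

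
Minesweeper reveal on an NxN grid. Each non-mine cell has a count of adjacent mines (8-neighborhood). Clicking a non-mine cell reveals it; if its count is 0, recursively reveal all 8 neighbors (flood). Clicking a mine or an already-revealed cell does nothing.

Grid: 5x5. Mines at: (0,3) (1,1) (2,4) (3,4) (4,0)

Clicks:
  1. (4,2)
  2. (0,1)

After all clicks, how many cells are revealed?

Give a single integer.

Answer: 10

Derivation:
Click 1 (4,2) count=0: revealed 9 new [(2,1) (2,2) (2,3) (3,1) (3,2) (3,3) (4,1) (4,2) (4,3)] -> total=9
Click 2 (0,1) count=1: revealed 1 new [(0,1)] -> total=10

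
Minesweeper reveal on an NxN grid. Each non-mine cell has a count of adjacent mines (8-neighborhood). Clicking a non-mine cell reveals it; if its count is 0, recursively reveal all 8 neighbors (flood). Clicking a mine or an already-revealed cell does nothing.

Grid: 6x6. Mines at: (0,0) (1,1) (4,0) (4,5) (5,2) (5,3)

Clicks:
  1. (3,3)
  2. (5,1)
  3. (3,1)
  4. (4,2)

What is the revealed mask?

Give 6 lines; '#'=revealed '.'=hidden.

Click 1 (3,3) count=0: revealed 22 new [(0,2) (0,3) (0,4) (0,5) (1,2) (1,3) (1,4) (1,5) (2,1) (2,2) (2,3) (2,4) (2,5) (3,1) (3,2) (3,3) (3,4) (3,5) (4,1) (4,2) (4,3) (4,4)] -> total=22
Click 2 (5,1) count=2: revealed 1 new [(5,1)] -> total=23
Click 3 (3,1) count=1: revealed 0 new [(none)] -> total=23
Click 4 (4,2) count=2: revealed 0 new [(none)] -> total=23

Answer: ..####
..####
.#####
.#####
.####.
.#....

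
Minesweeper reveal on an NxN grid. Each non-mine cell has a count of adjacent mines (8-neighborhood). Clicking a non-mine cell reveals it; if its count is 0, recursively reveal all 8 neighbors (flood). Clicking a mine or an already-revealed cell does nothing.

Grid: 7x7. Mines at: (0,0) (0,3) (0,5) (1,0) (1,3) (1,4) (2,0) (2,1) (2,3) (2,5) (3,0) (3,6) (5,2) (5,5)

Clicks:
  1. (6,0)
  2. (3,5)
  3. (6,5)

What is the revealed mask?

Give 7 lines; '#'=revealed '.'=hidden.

Answer: .......
.......
.......
.....#.
##.....
##.....
##...#.

Derivation:
Click 1 (6,0) count=0: revealed 6 new [(4,0) (4,1) (5,0) (5,1) (6,0) (6,1)] -> total=6
Click 2 (3,5) count=2: revealed 1 new [(3,5)] -> total=7
Click 3 (6,5) count=1: revealed 1 new [(6,5)] -> total=8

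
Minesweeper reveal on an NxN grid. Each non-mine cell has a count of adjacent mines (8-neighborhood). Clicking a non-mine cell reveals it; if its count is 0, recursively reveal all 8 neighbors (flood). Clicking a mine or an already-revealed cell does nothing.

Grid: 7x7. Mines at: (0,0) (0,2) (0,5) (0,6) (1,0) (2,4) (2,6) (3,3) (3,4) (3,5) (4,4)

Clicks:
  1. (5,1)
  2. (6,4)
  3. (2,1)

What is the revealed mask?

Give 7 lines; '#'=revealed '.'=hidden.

Answer: .......
.......
###....
###....
####.##
#######
#######

Derivation:
Click 1 (5,1) count=0: revealed 26 new [(2,0) (2,1) (2,2) (3,0) (3,1) (3,2) (4,0) (4,1) (4,2) (4,3) (4,5) (4,6) (5,0) (5,1) (5,2) (5,3) (5,4) (5,5) (5,6) (6,0) (6,1) (6,2) (6,3) (6,4) (6,5) (6,6)] -> total=26
Click 2 (6,4) count=0: revealed 0 new [(none)] -> total=26
Click 3 (2,1) count=1: revealed 0 new [(none)] -> total=26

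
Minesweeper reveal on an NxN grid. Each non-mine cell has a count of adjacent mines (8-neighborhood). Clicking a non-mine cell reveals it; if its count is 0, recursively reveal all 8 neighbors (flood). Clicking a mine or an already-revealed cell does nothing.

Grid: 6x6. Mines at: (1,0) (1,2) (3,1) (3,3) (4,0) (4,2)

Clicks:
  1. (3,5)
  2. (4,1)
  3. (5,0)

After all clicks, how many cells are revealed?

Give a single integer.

Click 1 (3,5) count=0: revealed 17 new [(0,3) (0,4) (0,5) (1,3) (1,4) (1,5) (2,3) (2,4) (2,5) (3,4) (3,5) (4,3) (4,4) (4,5) (5,3) (5,4) (5,5)] -> total=17
Click 2 (4,1) count=3: revealed 1 new [(4,1)] -> total=18
Click 3 (5,0) count=1: revealed 1 new [(5,0)] -> total=19

Answer: 19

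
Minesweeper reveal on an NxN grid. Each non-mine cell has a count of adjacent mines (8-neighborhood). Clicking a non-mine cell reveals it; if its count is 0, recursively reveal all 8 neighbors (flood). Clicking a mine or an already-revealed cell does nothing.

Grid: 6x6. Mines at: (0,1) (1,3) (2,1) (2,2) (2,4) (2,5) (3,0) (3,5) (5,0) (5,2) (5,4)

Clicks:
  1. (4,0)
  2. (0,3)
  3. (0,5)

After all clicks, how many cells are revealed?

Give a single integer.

Answer: 6

Derivation:
Click 1 (4,0) count=2: revealed 1 new [(4,0)] -> total=1
Click 2 (0,3) count=1: revealed 1 new [(0,3)] -> total=2
Click 3 (0,5) count=0: revealed 4 new [(0,4) (0,5) (1,4) (1,5)] -> total=6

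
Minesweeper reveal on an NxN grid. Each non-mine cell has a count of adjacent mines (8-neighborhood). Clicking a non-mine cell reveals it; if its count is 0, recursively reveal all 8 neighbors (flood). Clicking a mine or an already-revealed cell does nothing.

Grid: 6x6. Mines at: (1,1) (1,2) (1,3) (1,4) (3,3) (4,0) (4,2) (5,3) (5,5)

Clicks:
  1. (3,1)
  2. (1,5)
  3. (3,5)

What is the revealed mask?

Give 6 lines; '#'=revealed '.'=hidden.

Answer: ......
.....#
....##
.#..##
....##
......

Derivation:
Click 1 (3,1) count=2: revealed 1 new [(3,1)] -> total=1
Click 2 (1,5) count=1: revealed 1 new [(1,5)] -> total=2
Click 3 (3,5) count=0: revealed 6 new [(2,4) (2,5) (3,4) (3,5) (4,4) (4,5)] -> total=8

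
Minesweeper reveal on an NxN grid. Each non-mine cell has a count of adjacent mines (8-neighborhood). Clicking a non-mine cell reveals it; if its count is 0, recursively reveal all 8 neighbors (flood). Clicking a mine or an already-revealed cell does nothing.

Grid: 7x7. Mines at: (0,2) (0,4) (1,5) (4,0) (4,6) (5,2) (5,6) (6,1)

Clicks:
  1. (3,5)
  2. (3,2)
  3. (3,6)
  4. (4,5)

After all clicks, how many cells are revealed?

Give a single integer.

Answer: 31

Derivation:
Click 1 (3,5) count=1: revealed 1 new [(3,5)] -> total=1
Click 2 (3,2) count=0: revealed 29 new [(0,0) (0,1) (1,0) (1,1) (1,2) (1,3) (1,4) (2,0) (2,1) (2,2) (2,3) (2,4) (2,5) (3,0) (3,1) (3,2) (3,3) (3,4) (4,1) (4,2) (4,3) (4,4) (4,5) (5,3) (5,4) (5,5) (6,3) (6,4) (6,5)] -> total=30
Click 3 (3,6) count=1: revealed 1 new [(3,6)] -> total=31
Click 4 (4,5) count=2: revealed 0 new [(none)] -> total=31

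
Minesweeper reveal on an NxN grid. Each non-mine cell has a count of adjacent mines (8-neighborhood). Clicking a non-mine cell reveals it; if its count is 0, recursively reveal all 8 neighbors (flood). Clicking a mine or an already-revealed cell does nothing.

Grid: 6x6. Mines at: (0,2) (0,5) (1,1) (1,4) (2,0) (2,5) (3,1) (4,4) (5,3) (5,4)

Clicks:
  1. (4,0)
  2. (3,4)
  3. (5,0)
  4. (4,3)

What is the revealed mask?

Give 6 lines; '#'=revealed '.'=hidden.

Click 1 (4,0) count=1: revealed 1 new [(4,0)] -> total=1
Click 2 (3,4) count=2: revealed 1 new [(3,4)] -> total=2
Click 3 (5,0) count=0: revealed 5 new [(4,1) (4,2) (5,0) (5,1) (5,2)] -> total=7
Click 4 (4,3) count=3: revealed 1 new [(4,3)] -> total=8

Answer: ......
......
......
....#.
####..
###...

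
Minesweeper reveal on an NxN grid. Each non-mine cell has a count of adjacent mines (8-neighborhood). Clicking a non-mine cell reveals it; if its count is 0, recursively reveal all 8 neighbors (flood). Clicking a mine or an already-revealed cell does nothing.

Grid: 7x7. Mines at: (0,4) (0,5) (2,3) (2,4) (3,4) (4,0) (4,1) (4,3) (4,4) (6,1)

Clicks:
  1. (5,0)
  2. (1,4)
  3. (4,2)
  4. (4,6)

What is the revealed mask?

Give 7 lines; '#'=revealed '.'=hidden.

Answer: .......
....###
.....##
.....##
..#..##
#.#####
..#####

Derivation:
Click 1 (5,0) count=3: revealed 1 new [(5,0)] -> total=1
Click 2 (1,4) count=4: revealed 1 new [(1,4)] -> total=2
Click 3 (4,2) count=2: revealed 1 new [(4,2)] -> total=3
Click 4 (4,6) count=0: revealed 18 new [(1,5) (1,6) (2,5) (2,6) (3,5) (3,6) (4,5) (4,6) (5,2) (5,3) (5,4) (5,5) (5,6) (6,2) (6,3) (6,4) (6,5) (6,6)] -> total=21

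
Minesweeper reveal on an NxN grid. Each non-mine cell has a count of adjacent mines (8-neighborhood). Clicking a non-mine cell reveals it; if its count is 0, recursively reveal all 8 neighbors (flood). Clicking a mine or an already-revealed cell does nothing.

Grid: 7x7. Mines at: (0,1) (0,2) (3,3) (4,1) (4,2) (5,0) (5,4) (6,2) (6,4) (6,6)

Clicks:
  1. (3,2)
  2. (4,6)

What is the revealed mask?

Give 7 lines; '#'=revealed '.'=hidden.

Click 1 (3,2) count=3: revealed 1 new [(3,2)] -> total=1
Click 2 (4,6) count=0: revealed 20 new [(0,3) (0,4) (0,5) (0,6) (1,3) (1,4) (1,5) (1,6) (2,3) (2,4) (2,5) (2,6) (3,4) (3,5) (3,6) (4,4) (4,5) (4,6) (5,5) (5,6)] -> total=21

Answer: ...####
...####
...####
..#.###
....###
.....##
.......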